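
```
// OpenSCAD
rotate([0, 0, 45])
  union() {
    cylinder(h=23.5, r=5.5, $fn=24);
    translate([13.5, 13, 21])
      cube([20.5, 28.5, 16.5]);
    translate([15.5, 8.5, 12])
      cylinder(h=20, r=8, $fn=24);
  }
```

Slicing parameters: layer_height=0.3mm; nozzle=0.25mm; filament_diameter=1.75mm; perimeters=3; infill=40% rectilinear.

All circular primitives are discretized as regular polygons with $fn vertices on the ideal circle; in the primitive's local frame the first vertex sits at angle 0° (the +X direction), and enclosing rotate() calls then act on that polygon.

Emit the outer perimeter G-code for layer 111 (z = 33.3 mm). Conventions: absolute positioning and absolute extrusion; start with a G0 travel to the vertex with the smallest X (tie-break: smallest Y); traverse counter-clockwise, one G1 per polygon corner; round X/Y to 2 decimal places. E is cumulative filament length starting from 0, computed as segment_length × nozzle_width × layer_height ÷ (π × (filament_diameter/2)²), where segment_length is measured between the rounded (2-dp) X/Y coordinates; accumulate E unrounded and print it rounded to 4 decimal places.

G0 X-19.80 Y38.89 Z33.30
G1 X0.35 Y18.74 E0.8886
G1 X14.85 Y33.23 E1.5277
G1 X-5.30 Y53.39 E2.4165
G1 X-19.80 Y38.89 E3.0559

At z = 33.3 mm: the cylinder is not intersected at this z (z outside [0, 23.5]); the cube at (13.5, 13) (footprint 20.5×28.5) is included at this height; the cylinder at (15.5, 8.5) is absent (z outside [12, 32]); Merging all regions: only the 20.5×28.5 cube at (13.5, 13) is present, so the union is just that shape — 1 connected region; (whole slice rotated 45° about Z — lengths, areas and connectivity unchanged). The outline is a single polygon with 4 vertices. Extrusion per mm of travel: 0.25 × 0.3 / (π × 0.875²) = 0.031181. Accumulating E over each segment gives final E = 3.0559.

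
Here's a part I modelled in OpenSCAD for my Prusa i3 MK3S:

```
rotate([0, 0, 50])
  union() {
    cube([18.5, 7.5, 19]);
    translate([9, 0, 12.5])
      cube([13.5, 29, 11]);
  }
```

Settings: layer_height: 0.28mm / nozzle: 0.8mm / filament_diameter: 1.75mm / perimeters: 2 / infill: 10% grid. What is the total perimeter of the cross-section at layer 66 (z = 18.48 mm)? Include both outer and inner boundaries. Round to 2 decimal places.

103.00 mm

At z = 18.48 mm: the cube (footprint 18.5×7.5) is included at this height (perimeter 52.00 mm); the cube at (9, 0) is present — its section is the full 13.5×29 rectangle (perimeter 85.00 mm); Merging all regions: the regions partially overlap (shared area 71.25 mm²), so the edge portions inside another operand are dropped and the merged outline is re-measured after clipping — boundary = 103.00 mm; (whole slice rotated 50° about Z — lengths, areas and connectivity unchanged). Overall, the cross-section is a single solid region. Total boundary length (outer) = 103.00 mm.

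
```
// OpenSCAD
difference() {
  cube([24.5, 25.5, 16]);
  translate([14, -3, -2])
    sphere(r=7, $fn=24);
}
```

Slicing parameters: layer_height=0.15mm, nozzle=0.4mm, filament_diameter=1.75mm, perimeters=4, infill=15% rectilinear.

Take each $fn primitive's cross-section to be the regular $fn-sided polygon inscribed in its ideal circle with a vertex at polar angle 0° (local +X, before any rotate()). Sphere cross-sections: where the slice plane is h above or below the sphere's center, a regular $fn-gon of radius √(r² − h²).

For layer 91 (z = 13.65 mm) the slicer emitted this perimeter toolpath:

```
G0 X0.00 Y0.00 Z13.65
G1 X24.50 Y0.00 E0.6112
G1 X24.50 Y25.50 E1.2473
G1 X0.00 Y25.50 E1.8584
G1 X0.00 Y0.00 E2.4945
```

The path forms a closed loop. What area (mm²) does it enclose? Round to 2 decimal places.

Apply the shoelace formula to the sequence of (X, Y) vertices; enclosed area = 624.75 mm².

624.75 mm²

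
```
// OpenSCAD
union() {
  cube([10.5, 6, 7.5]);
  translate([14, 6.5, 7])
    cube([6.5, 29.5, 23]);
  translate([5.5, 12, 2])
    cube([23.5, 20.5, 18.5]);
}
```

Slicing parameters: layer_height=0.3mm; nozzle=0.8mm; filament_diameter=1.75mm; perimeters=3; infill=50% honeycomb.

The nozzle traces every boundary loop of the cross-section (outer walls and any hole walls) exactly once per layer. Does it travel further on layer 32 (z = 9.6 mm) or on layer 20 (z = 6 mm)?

Layer 32 (z = 9.6): the cube is absent (z outside [0, 7.5]); the cube at (14, 6.5) is present — its section is the full 6.5×29.5 rectangle (perimeter 72.00 mm); the cube at (5.5, 12) is present — its section is the full 23.5×20.5 rectangle (perimeter 88.00 mm); Merging all regions: the regions partially overlap (shared area 133.25 mm²), so the edge portions inside another operand are dropped and the merged outline is re-measured after clipping — boundary = 106.00 mm. So its perimeter = 106.00 mm. Layer 20 (z = 6): the 10.5×6 cube contributes its full rectangle (perimeter 33.00 mm); the cube at (14, 6.5) is not intersected at this z (z outside [7, 30]); the cube at (5.5, 12) is present — its section is the full 23.5×20.5 rectangle (perimeter 88.00 mm); Merging all regions: the 2 present regions are separate (no shared area or edge), so areas and boundary lengths simply add and each stays a separate island — boundary = 121.00 mm. So its perimeter = 121.00 mm. Layer 20 is larger (121.00 vs 106.00 mm).

layer 20 (z = 6 mm)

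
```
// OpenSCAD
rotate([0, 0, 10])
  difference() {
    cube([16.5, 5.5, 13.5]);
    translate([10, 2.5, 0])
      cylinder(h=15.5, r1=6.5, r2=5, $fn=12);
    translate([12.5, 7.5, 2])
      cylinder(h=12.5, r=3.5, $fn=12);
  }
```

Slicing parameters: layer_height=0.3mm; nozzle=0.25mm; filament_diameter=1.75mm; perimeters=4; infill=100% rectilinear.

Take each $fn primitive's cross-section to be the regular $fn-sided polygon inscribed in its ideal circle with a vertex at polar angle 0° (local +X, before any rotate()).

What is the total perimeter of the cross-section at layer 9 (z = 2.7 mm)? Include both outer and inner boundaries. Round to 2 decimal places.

33.38 mm

At z = 2.7 mm: the 16.5×5.5 cube contributes its full rectangle (perimeter 44.00 mm); the cone at (10, 2.5) (r1=6.5→r2=5) has section circumradius 6.239 here — a regular 12-gon (perimeter = 2·12·6.239·sin(180°/12) = 38.75 mm); the r=3.5 cylinder at (12.5, 7.5) contributes a regular 12-gon of circumradius 3.5 (perimeter = 2·12·3.500·sin(180°/12) = 21.74 mm); Subtracting the remaining from the first: starting from the 16.5×5.5 cube, the cone at (10, 2.5) partially overlaps it — only the 64.54 mm² overlap (of its 116.76 mm²) is removed, clipping the outline; the r=3.5 cylinder at (12.5, 7.5) misses the remaining region (no effect) — boundary = 33.38 mm; (whole slice rotated 10° about Z — lengths, areas and connectivity unchanged). Overall, the cross-section has 2 separate islands. Total boundary length (outer) = 33.38 mm.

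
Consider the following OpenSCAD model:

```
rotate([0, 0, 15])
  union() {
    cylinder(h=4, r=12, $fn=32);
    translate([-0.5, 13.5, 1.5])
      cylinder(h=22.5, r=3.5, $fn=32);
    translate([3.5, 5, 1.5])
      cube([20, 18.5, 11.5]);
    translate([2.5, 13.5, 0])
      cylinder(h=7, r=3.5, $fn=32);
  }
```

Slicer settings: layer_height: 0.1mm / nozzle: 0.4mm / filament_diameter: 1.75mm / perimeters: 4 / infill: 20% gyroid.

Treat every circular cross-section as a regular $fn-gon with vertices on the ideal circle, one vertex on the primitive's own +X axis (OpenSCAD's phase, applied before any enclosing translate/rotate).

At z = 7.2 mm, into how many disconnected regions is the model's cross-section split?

At z = 7.2 mm: the cylinder is not intersected at this z (z outside [0, 4]); the cylinder at (-0.5, 13.5): section is a regular 32-gon, circumradius r=3.5; the cube at (3.5, 5) is present — its section is the full 20×18.5 rectangle; the cylinder at (2.5, 13.5) does not reach this height (z outside [0, 7]); Combining (union): the 2 present regions are separate (no shared area or edge), so areas and boundary lengths simply add and each stays a separate island — 2 connected regions; (rotated 15° about Z; rotation is an isometry so areas/perimeters/island counts are preserved). The result has 2 disconnected regions.

2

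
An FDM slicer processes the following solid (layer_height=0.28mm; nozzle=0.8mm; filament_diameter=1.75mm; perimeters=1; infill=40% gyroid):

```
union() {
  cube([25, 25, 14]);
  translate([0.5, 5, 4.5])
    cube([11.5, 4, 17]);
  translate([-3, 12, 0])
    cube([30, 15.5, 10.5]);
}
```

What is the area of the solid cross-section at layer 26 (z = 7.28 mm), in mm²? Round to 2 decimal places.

765.00 mm²

At z = 7.28 mm: the cube is present — its section is the full 25×25 rectangle (area 625.00 mm²); the cube at (0.5, 5) is present — its section is the full 11.5×4 rectangle (area 46.00 mm²); the cube at (-3, 12) (footprint 30×15.5) is included at this height (area 465.00 mm²); Combining (union): the regions partially overlap — summed areas 1136.00 mm² minus the doubly-counted overlap 371.00 mm² gives 765.00 mm² — area = 765.00 mm². Overall, the cross-section is a single solid region. Net area = 765.00 mm².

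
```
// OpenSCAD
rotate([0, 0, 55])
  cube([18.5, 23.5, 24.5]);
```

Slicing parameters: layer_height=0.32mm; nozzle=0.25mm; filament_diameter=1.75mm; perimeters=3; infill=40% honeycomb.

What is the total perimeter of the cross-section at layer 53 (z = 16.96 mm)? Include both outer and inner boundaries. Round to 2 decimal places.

84.00 mm

At z = 16.96 mm: the 18.5×23.5 cube contributes its full rectangle (perimeter 84.00 mm); (whole slice rotated 55° about Z — lengths, areas and connectivity unchanged). Overall, the cross-section is a single solid region. Total boundary length (outer) = 84.00 mm.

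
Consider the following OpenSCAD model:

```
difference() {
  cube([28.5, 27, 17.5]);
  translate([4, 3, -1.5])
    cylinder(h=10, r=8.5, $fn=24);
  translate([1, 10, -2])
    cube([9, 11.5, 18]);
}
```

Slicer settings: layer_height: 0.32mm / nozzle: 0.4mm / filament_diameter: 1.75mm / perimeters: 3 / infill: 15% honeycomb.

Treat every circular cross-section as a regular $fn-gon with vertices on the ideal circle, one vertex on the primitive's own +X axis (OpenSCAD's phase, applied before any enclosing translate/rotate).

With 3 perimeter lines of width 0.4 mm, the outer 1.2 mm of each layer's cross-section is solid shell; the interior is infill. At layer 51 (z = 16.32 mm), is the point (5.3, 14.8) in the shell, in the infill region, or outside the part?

infill

At z = 16.32 mm: the cube (footprint 28.5×27) is included at this height; the cylinder at (4, 3) is not intersected at this z (z outside [-1.5, 8.5]); the cube at (1, 10) does not reach this height (z outside [-2, 16]); Taking the first minus the rest: none of the subtracted shapes is present at this height, so the 28.5×27 cube is unchanged — 1 connected region. Overall, the cross-section is a single solid region. The nearest boundary edge runs (0.00, 27.00)→(0.00, 0.00); distance from the point to it = 5.30 mm. The point is inside the cross-section and 5.30 mm from the nearest boundary — more than the 1.2 mm shell width (3 × 0.4), so it's in the infill interior.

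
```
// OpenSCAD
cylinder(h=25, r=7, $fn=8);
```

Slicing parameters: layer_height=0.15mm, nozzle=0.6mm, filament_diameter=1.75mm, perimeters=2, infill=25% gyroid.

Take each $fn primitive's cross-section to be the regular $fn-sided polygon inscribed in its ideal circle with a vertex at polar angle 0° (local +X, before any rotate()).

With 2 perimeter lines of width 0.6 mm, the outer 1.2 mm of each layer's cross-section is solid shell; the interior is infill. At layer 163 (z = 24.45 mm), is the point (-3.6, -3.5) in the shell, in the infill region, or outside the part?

infill

At z = 24.45 mm: the r=7 cylinder contributes a regular 8-gon of circumradius 7. Overall, the cross-section is a single solid region. The nearest boundary edge runs (-7.00, 0.00)→(-4.95, -4.95); distance from the point to it = 1.80 mm. The point is inside the cross-section and 1.80 mm from the nearest boundary — more than the 1.2 mm shell width (2 × 0.6), so it's in the infill interior.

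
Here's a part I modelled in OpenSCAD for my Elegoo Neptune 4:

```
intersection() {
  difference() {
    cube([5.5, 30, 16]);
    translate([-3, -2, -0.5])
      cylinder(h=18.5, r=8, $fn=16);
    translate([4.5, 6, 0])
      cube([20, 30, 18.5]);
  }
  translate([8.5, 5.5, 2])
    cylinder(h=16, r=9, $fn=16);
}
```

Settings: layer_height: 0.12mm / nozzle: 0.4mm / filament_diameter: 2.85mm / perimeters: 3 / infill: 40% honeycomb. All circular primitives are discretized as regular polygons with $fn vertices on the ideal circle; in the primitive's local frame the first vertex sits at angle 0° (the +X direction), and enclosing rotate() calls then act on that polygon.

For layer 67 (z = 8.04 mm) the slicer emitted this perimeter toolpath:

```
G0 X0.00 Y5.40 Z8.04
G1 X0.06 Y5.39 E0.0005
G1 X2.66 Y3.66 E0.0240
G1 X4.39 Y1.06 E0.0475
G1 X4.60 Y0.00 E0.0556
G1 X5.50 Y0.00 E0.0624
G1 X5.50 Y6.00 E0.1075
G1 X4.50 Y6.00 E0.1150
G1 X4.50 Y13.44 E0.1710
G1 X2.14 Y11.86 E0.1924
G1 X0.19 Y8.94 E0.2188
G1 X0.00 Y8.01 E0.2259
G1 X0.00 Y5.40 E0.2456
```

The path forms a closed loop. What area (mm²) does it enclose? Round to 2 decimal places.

Apply the shoelace formula to the sequence of (X, Y) vertices; enclosed area = 41.46 mm².

41.46 mm²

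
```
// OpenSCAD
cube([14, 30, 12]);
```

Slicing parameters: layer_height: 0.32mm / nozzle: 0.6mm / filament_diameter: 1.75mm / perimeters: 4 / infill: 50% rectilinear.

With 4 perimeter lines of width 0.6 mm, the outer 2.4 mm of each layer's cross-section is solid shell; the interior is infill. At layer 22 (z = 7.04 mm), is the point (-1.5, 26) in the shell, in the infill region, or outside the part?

outside

At z = 7.04 mm: the 14×30 cube contributes its full rectangle. Overall, the cross-section is a single solid region. The nearest boundary edge runs (0.00, 30.00)→(0.00, 0.00); distance from the point to it = 1.50 mm. The point is not inside any of the regions above, so it lies outside the cross-section (1.50 mm from the nearest boundary).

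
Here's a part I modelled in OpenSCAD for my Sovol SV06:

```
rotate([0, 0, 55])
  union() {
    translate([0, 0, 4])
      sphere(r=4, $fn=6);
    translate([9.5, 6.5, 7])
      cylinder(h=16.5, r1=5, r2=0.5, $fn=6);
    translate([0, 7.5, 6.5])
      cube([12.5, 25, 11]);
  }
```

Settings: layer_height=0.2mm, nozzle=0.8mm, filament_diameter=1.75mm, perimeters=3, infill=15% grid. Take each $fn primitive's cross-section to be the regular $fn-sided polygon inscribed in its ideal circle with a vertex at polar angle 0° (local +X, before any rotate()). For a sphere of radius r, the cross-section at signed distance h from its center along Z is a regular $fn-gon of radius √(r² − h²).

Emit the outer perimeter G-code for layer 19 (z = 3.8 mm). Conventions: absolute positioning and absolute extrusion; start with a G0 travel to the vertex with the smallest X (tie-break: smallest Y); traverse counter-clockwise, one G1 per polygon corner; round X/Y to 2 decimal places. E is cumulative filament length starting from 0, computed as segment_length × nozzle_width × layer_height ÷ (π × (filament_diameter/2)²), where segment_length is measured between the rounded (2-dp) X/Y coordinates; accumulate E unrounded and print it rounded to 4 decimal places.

G0 X-3.98 Y0.35 Z3.80
G1 X-2.29 Y-3.27 E0.2658
G1 X1.69 Y-3.62 E0.5315
G1 X3.98 Y-0.35 E0.7971
G1 X2.29 Y3.27 E1.0628
G1 X-1.69 Y3.62 E1.3286
G1 X-3.98 Y0.35 E1.5942

At z = 3.8 mm: the sphere: section is a regular 6-gon, circumradius = √(r²−h²) = √(4²−0.2²) = 3.995; the cone at (9.5, 6.5) does not reach this height (z outside [7, 23.5]); the cube at (0, 7.5) does not reach this height (z outside [6.5, 17.5]); Taking the union: only the r=4 sphere is present, so the union is just that shape — 1 connected region; (whole slice rotated 55° about Z — lengths, areas and connectivity unchanged). The outline is a single polygon with 6 vertices. Extrusion per mm of travel: 0.8 × 0.2 / (π × 0.875²) = 0.066520. Accumulating E over each segment gives final E = 1.5942.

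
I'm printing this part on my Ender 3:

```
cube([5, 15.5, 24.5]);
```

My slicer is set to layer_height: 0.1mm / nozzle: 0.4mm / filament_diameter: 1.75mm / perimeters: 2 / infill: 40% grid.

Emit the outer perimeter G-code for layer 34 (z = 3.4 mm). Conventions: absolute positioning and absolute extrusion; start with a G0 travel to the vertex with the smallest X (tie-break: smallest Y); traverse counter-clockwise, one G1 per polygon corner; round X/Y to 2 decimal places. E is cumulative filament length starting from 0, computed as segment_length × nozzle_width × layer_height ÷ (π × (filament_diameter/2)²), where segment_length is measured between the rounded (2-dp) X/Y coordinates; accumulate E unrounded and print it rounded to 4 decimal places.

G0 X0.00 Y0.00 Z3.40
G1 X5.00 Y0.00 E0.0832
G1 X5.00 Y15.50 E0.3409
G1 X0.00 Y15.50 E0.4241
G1 X0.00 Y0.00 E0.6818

At z = 3.4 mm: the 5×15.5 cube contributes its full rectangle. The outline is a single polygon with 4 vertices. Extrusion per mm of travel: 0.4 × 0.1 / (π × 0.875²) = 0.016630. Accumulating E over each segment gives final E = 0.6818.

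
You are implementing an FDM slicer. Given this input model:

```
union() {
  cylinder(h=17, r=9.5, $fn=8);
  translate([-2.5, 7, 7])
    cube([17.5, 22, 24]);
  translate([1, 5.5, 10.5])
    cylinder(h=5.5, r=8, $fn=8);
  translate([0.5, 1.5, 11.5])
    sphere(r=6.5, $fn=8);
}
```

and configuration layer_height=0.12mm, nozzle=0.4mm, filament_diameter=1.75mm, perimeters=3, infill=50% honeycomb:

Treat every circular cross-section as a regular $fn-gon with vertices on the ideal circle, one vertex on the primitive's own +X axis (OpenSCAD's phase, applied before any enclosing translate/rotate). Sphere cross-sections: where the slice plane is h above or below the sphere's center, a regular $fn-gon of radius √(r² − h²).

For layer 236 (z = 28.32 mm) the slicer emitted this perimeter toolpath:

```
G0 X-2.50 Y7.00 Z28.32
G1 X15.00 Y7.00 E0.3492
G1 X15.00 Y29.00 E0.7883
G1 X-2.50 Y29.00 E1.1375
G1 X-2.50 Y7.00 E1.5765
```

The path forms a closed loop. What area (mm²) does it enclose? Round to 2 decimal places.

Apply the shoelace formula to the sequence of (X, Y) vertices; enclosed area = 385.00 mm².

385.00 mm²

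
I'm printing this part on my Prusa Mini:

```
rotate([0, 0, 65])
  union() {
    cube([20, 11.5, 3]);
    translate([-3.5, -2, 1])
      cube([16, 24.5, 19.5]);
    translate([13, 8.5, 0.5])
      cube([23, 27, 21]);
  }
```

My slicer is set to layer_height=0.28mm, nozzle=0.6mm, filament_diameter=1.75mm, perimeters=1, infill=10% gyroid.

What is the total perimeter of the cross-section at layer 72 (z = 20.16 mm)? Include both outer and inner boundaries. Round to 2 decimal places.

At z = 20.16 mm: the cube does not reach this height (z outside [0, 3]); the cube at (-3.5, -2) (footprint 16×24.5) is included at this height (perimeter 81.00 mm); the cube at (13, 8.5) is present — its section is the full 23×27 rectangle (perimeter 100.00 mm); Merging all regions: the 2 present regions are separate (no shared area or edge), so areas and boundary lengths simply add and each stays a separate island — boundary = 181.00 mm; (rotated 65° about Z; rotation is an isometry so areas/perimeters/island counts are preserved). Overall, the cross-section has 2 separate islands. Total boundary length (outer) = 181.00 mm.

181.00 mm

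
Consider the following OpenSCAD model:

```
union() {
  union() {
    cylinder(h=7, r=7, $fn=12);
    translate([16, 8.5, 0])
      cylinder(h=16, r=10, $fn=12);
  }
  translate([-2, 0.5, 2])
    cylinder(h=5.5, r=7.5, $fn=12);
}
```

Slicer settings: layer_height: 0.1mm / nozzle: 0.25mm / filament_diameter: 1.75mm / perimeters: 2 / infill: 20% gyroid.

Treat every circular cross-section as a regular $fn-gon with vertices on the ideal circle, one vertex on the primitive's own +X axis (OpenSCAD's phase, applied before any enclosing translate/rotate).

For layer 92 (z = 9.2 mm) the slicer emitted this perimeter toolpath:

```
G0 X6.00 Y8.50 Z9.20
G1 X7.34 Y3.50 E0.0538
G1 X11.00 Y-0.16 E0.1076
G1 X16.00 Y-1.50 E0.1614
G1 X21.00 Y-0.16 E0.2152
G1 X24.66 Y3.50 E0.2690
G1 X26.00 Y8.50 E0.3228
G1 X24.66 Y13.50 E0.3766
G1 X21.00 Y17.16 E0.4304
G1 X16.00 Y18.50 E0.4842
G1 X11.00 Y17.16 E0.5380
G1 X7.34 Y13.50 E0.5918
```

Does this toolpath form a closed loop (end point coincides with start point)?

no

Start point (G0): (6.00, 8.50). End point (last G1): the path does not return to the start — open.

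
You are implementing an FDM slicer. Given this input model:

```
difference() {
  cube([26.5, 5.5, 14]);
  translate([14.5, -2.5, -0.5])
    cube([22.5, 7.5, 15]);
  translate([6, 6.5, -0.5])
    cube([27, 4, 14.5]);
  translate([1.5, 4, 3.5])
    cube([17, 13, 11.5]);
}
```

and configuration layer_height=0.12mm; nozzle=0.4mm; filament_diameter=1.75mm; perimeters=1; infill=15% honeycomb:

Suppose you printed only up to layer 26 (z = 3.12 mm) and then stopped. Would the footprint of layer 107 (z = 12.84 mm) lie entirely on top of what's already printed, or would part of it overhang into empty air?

entirely on top

Compare the two slices. At z = 3.12: the cube is present — its section is the full 26.5×5.5 rectangle (area 145.75 mm²); the 22.5×7.5 cube at (14.5, -2.5) contributes its full rectangle (area 168.75 mm²); the cube at (6, 6.5) (footprint 27×4) is included at this height (area 108.00 mm²); the cube at (1.5, 4) does not reach this height (z outside [3.5, 15]); After the difference (first − rest): starting from the 26.5×5.5 cube (145.75 mm²), the 22.5×7.5 cube at (14.5, -2.5) partially overlaps it — only the 60.00 mm² overlap (of its 168.75 mm²) is removed, clipping the outline; the 27×4 cube at (6, 6.5) misses the remaining region (no effect) — area = 85.75 mm². At z = 12.84: the cube (footprint 26.5×5.5) is included at this height (area 145.75 mm²); the cube at (14.5, -2.5) is present — its section is the full 22.5×7.5 rectangle (area 168.75 mm²); the cube at (6, 6.5) is present — its section is the full 27×4 rectangle (area 108.00 mm²); the cube at (1.5, 4) is present — its section is the full 17×13 rectangle (area 221.00 mm²); Subtracting the remaining from the first: starting from the 26.5×5.5 cube (145.75 mm²), the 22.5×7.5 cube at (14.5, -2.5) partially overlaps it — only the 60.00 mm² overlap (of its 168.75 mm²) is removed, clipping the outline; the 27×4 cube at (6, 6.5) misses the remaining region (no effect); the 17×13 cube at (1.5, 4) partially overlaps it — only the 21.50 mm² overlap (of its 221.00 mm²) is removed, clipping the outline — area = 64.25 mm². Checking containment: the cross-section at z = 12.84 is a subset of the cross-section at z = 3.12.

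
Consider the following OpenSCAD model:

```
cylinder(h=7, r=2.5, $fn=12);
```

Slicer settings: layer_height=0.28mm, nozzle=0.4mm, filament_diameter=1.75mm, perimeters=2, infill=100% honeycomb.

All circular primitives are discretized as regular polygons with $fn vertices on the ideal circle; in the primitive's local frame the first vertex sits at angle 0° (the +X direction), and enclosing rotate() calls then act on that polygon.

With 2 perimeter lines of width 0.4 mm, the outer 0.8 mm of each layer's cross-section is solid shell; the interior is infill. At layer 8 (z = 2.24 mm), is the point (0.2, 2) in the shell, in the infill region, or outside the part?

At z = 2.24 mm: the r=2.5 cylinder contributes a regular 12-gon of circumradius 2.5. Overall, the cross-section is a single solid region. The nearest boundary edge runs (1.25, 2.17)→(0.00, 2.50); distance from the point to it = 0.43 mm. The point is inside the cross-section, 0.43 mm from the nearest boundary — within the 0.8 mm shell band (2 × 0.4).

shell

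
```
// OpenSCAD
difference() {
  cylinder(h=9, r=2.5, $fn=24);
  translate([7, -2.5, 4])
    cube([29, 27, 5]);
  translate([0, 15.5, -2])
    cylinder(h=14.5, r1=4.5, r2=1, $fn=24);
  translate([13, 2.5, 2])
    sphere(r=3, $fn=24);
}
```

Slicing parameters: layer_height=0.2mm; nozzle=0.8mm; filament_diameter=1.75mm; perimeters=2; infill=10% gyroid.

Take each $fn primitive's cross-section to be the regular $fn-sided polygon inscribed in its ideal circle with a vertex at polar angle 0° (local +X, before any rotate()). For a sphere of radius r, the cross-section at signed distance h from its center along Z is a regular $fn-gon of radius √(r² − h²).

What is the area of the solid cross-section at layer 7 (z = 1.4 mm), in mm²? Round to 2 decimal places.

At z = 1.4 mm: the r=2.5 cylinder contributes a regular 24-gon of circumradius 2.5 (area = (24/2)·2.500²·sin(360°/24) = 19.41 mm²); the cube at (7, -2.5) is not intersected at this z (z outside [4, 9]); the cone at (0, 15.5) contributes a regular 24-gon of circumradius 3.679 (interpolated between r1=4.5 and r2=1 at t=0.234) (area = (24/2)·3.679²·sin(360°/24) = 42.04 mm²); the r=3 sphere at (13, 2.5) slices to a regular 24-gon of circumradius 2.939 (√(r²−h²) with h=0.6 from center) (area = (24/2)·2.939²·sin(360°/24) = 26.83 mm²); Taking the first minus the rest: starting from the r=2.5 cylinder (19.41 mm²), the cone at (0, 15.5) misses the remaining region (no effect); the r=3 sphere at (13, 2.5) misses the remaining region (no effect) — area = 19.41 mm². Overall, the cross-section is a single solid region. Net area = 19.41 mm².

19.41 mm²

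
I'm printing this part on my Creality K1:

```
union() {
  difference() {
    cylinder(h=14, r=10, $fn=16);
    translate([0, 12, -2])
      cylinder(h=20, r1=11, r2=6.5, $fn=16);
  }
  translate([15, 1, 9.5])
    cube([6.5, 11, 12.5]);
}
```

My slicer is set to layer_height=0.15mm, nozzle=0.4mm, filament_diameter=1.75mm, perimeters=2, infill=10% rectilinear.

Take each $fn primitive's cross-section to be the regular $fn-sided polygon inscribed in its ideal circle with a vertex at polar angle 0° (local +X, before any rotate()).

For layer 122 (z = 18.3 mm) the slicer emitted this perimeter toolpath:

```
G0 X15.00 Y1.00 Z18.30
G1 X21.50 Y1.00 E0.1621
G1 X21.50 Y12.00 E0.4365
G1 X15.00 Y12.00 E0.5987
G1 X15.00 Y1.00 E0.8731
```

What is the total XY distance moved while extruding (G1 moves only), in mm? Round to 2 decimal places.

35.00 mm

Sum the Euclidean lengths of each G1 segment: total = 35.00 mm.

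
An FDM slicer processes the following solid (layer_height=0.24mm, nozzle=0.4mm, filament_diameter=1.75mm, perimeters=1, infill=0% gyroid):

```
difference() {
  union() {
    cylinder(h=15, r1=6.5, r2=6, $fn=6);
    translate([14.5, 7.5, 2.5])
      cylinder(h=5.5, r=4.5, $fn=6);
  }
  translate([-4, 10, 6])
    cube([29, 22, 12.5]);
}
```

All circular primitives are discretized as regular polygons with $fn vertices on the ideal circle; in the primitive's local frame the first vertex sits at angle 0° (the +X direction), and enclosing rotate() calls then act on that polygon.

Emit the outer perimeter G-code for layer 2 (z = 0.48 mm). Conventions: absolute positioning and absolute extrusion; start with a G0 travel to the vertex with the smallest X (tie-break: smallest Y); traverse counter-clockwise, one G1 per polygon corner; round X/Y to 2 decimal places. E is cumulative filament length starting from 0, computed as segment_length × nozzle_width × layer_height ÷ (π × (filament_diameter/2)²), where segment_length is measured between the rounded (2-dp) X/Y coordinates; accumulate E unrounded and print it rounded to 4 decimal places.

G0 X-6.48 Y0.00 Z0.48
G1 X-3.24 Y-5.62 E0.2589
G1 X3.24 Y-5.62 E0.5175
G1 X6.48 Y0.00 E0.7765
G1 X3.24 Y5.62 E1.0354
G1 X-3.24 Y5.62 E1.2940
G1 X-6.48 Y0.00 E1.5529

At z = 0.48 mm: the cone (r1=6.5→r2=6) has section circumradius 6.484 here — a regular 6-gon; the cylinder at (14.5, 7.5) is absent (z outside [2.5, 8]); Merging all regions: only the cone is present, so the union is just that shape — 1 connected region; the cube at (-4, 10) is not intersected at this z (z outside [6, 18.5]); Taking the first minus the rest: none of the subtracted shapes is present at this height, so that combined region is unchanged — 1 connected region. The outline is a single polygon with 6 vertices. Extrusion per mm of travel: 0.4 × 0.24 / (π × 0.875²) = 0.039912. Accumulating E over each segment gives final E = 1.5529.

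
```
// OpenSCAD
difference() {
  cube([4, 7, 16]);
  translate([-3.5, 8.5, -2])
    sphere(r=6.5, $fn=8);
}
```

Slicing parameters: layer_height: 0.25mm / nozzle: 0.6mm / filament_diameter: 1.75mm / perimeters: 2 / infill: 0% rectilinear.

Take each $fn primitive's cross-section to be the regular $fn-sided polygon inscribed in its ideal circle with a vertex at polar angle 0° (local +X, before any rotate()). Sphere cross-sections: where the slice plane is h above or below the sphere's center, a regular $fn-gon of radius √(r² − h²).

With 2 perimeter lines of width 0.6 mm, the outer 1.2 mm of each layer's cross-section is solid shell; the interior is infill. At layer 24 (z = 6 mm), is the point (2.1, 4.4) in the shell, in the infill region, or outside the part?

At z = 6 mm: the cube (footprint 4×7) is included at this height; the sphere at (-3.5, 8.5) does not reach this height (|z−center|=8.000 > r=6.5); After the difference (first − rest): none of the subtracted shapes is present at this height, so the 4×7 cube is unchanged — 1 connected region. Overall, the cross-section is a single solid region. The nearest boundary edge runs (4.00, 0.00)→(4.00, 7.00); distance from the point to it = 1.90 mm. The point is inside the cross-section and 1.90 mm from the nearest boundary — more than the 1.2 mm shell width (2 × 0.6), so it's in the infill interior.

infill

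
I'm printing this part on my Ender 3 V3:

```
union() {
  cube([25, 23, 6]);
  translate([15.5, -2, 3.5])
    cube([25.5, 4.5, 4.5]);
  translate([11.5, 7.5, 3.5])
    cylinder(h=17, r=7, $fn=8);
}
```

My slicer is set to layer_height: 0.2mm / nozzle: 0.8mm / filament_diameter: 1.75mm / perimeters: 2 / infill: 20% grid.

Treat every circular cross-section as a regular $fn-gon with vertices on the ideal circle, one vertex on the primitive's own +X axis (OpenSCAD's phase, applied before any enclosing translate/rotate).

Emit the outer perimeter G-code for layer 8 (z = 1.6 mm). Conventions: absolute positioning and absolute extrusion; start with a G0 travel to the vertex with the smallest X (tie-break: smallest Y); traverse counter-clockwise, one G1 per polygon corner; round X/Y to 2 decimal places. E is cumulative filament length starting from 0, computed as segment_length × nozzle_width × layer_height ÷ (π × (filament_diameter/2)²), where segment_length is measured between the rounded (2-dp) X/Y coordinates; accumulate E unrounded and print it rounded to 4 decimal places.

At z = 1.6 mm: the cube (footprint 25×23) is included at this height; the cube at (15.5, -2) is not intersected at this z (z outside [3.5, 8]); the cylinder at (11.5, 7.5) is absent (z outside [3.5, 20.5]); Merging all regions: only the 25×23 cube is present, so the union is just that shape — 1 connected region. The outline is a single polygon with 4 vertices. Extrusion per mm of travel: 0.8 × 0.2 / (π × 0.875²) = 0.066520. Accumulating E over each segment gives final E = 6.3859.

G0 X0.00 Y0.00 Z1.60
G1 X25.00 Y0.00 E1.6630
G1 X25.00 Y23.00 E3.1930
G1 X0.00 Y23.00 E4.8560
G1 X0.00 Y0.00 E6.3859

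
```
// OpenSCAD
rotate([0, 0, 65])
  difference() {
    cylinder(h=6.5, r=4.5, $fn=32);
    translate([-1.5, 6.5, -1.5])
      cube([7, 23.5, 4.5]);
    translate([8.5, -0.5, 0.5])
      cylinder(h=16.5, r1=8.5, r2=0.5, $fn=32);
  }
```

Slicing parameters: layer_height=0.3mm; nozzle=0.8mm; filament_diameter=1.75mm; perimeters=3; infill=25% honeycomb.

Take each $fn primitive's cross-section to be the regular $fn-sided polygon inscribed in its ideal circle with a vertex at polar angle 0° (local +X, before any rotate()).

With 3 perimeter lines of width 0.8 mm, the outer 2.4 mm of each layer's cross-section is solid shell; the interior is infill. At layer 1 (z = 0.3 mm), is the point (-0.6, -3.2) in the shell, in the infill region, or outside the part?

shell

At z = 0.3 mm: the r=4.5 cylinder gives a regular 32-gon of circumradius 4.5 (constant along its height); the cube at (-1.5, 6.5) is present — its section is the full 7×23.5 rectangle; the cone at (8.5, -0.5) is absent (z outside [0.5, 17]); After the difference (first − rest): starting from the r=4.5 cylinder, the 7×23.5 cube at (-1.5, 6.5) misses the remaining region (no effect) — 1 connected region; (whole slice rotated 65° about Z — lengths, areas and connectivity unchanged). Overall, the cross-section is a single solid region. Undo the 65° rotation: the query point maps to (-3.154, -0.809) in the un-rotated model frame. The nearest boundary edge runs (-4.16, -1.72)→(-4.41, -0.88); distance from the point to it = 1.23 mm. The point is inside the cross-section, 1.23 mm from the nearest boundary — within the 2.4 mm shell band (3 × 0.8).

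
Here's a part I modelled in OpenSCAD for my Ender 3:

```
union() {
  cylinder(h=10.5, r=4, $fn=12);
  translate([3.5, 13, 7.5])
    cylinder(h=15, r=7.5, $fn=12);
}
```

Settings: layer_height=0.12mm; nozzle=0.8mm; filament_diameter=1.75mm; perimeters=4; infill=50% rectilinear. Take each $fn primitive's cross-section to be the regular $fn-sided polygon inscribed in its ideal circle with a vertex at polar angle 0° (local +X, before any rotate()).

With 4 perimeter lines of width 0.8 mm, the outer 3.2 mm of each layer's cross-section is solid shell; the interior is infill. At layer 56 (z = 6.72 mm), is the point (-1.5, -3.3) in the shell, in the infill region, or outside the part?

shell

At z = 6.72 mm: the cylinder: section is a regular 12-gon, circumradius r=4; the cylinder at (3.5, 13) is absent (z outside [7.5, 22.5]); Merging all regions: only the r=4 cylinder is present, so the union is just that shape — 1 connected region. Overall, the cross-section is a single solid region. The nearest boundary edge runs (-2.00, -3.46)→(-0.00, -4.00); distance from the point to it = 0.29 mm. The point is inside the cross-section, 0.29 mm from the nearest boundary — within the 3.2 mm shell band (4 × 0.8).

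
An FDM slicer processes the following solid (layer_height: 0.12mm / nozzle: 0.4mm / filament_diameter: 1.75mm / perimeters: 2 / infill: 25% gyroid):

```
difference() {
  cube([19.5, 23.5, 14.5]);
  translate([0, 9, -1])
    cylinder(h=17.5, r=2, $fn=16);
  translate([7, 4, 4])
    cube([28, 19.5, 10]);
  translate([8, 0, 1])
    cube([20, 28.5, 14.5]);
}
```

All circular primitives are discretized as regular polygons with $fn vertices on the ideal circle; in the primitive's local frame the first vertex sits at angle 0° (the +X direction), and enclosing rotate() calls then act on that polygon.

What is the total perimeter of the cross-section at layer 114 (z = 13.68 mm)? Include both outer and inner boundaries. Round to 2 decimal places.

65.24 mm

At z = 13.68 mm: the cube is present — its section is the full 19.5×23.5 rectangle (perimeter 86.00 mm); the r=2 cylinder at (0, 9) gives a regular 16-gon of circumradius 2 (constant along its height) (perimeter = 2·16·2.000·sin(180°/16) = 12.49 mm); the cube at (7, 4) is present — its section is the full 28×19.5 rectangle (perimeter 95.00 mm); the cube at (8, 0) is present — its section is the full 20×28.5 rectangle (perimeter 97.00 mm); Subtracting the remaining from the first: starting from the 19.5×23.5 cube, the r=2 cylinder at (0, 9) partially overlaps it — only the 6.12 mm² overlap (of its 12.25 mm²) is removed, clipping the outline; the 28×19.5 cube at (7, 4) partially overlaps it — only the 243.75 mm² overlap (of its 546.00 mm²) is removed, clipping the outline; the 20×28.5 cube at (8, 0) partially overlaps it — only the 46.00 mm² overlap (of its 570.00 mm²) is removed, clipping the outline — boundary = 65.24 mm. Overall, the cross-section is a single solid region. Total boundary length (outer) = 65.24 mm.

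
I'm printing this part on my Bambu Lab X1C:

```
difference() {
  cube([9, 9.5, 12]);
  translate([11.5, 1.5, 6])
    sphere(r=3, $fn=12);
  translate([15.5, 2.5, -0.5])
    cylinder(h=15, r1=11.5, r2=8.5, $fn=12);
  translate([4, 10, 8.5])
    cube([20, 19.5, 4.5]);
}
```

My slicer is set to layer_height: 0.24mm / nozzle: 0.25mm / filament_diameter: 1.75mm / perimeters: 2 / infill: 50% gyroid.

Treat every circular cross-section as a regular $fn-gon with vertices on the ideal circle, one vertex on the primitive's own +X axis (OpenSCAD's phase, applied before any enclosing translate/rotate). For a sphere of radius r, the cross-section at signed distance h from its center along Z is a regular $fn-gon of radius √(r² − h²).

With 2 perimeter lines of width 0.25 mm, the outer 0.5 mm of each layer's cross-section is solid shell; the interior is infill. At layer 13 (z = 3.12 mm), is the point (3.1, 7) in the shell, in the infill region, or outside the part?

At z = 3.12 mm: the cube is present — its section is the full 9×9.5 rectangle; the sphere at (11.5, 1.5): section is a regular 12-gon, circumradius = √(r²−h²) = √(3²−2.88²) = 0.840; the cone at (15.5, 2.5) contributes a regular 12-gon of circumradius 10.776 (interpolated between r1=11.5 and r2=8.5 at t=0.241); the cube at (4, 10) does not reach this height (z outside [8.5, 13]); Taking the first minus the rest: starting from the 9×9.5 cube, the r=3 sphere at (11.5, 1.5) misses the remaining region (no effect); the cone at (15.5, 2.5) partially overlaps it — only the 32.27 mm² overlap (of its 348.37 mm²) is removed, clipping the outline — 1 connected region. Overall, the cross-section is a single solid region. The nearest boundary edge runs (0.00, 9.50)→(7.78, 9.50); distance from the point to it = 2.50 mm. The point is inside the cross-section and 2.50 mm from the nearest boundary — more than the 0.5 mm shell width (2 × 0.25), so it's in the infill interior.

infill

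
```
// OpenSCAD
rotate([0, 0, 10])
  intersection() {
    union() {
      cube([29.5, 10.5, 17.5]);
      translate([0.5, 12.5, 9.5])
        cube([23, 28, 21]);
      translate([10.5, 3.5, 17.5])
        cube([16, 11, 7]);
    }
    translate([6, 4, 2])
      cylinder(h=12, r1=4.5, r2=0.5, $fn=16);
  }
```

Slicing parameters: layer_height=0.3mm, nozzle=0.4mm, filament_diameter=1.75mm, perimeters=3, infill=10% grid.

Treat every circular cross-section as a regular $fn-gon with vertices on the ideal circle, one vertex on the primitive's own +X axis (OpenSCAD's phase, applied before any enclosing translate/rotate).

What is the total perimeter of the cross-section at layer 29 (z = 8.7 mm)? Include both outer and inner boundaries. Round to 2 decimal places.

14.15 mm

At z = 8.7 mm: the 29.5×10.5 cube contributes its full rectangle (perimeter 80.00 mm); the cube at (0.5, 12.5) does not reach this height (z outside [9.5, 30.5]); the cube at (10.5, 3.5) is absent (z outside [17.5, 24.5]); Combining (union): only the 29.5×10.5 cube is present, so the union is just that shape — boundary = 80.00 mm; the cone at (6, 4) contributes a regular 16-gon of circumradius 2.267 (interpolated between r1=4.5 and r2=0.5 at t=0.558) (perimeter = 2·16·2.267·sin(180°/16) = 14.15 mm); After intersecting: the cone at (6, 4) lies inside the result so far, so the common part is the cone at (6, 4) itself — boundary = 14.15 mm; (rotated 10° about Z; rotation is an isometry so areas/perimeters/island counts are preserved). Overall, the cross-section is a single solid region. Total boundary length (outer) = 14.15 mm.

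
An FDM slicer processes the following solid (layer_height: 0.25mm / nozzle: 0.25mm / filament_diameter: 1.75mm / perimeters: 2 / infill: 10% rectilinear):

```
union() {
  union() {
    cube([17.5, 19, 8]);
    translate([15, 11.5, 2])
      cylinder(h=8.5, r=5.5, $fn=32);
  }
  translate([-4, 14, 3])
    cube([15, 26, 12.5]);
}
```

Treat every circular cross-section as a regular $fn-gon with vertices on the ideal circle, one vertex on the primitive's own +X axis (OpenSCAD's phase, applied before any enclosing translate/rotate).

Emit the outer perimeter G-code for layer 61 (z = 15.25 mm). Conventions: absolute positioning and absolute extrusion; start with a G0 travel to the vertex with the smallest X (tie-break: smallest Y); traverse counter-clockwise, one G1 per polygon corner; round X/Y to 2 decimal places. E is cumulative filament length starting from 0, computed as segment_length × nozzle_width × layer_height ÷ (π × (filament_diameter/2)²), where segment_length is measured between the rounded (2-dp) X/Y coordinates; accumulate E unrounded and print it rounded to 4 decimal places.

G0 X-4.00 Y14.00 Z15.25
G1 X11.00 Y14.00 E0.3898
G1 X11.00 Y40.00 E1.0654
G1 X-4.00 Y40.00 E1.4551
G1 X-4.00 Y14.00 E2.1307

At z = 15.25 mm: the cube does not reach this height (z outside [0, 8]); the cylinder at (15, 11.5) does not reach this height (z outside [2, 10.5]); Combining (union): nothing is present at this height; the cube at (-4, 14) (footprint 15×26) is included at this height; Combining (union): only the 15×26 cube at (-4, 14) is present, so the union is just that shape — 1 connected region. The outline is a single polygon with 4 vertices. Extrusion per mm of travel: 0.25 × 0.25 / (π × 0.875²) = 0.025984. Accumulating E over each segment gives final E = 2.1307.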